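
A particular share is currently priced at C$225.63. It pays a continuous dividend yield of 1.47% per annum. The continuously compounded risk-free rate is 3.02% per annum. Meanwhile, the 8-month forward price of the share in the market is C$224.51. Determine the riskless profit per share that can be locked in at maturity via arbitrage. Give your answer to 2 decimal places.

Fair forward: F* = S·e^(carry·T), with carry = (r − q) = 0.0302 − 0.0147 = 0.0155
F* = 225.63 · e^(0.0155 × 8/12) = 225.63 · e^0.010333 = 225.63 × 1.010387 = C$227.9736
Market C$224.51 < fair C$227.9736: forward underpriced → reverse cash-and-carry (short spot, go long the forward).
At maturity, profit = |F_mkt − F*| = |224.51 − 227.9736| = C$3.46 per share

C$3.46 per share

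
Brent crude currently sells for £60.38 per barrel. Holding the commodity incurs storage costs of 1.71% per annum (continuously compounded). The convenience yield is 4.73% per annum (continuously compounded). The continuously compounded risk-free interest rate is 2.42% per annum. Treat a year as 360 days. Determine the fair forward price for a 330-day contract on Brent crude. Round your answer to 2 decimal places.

£60.05 per barrel

Net carry = r + u − y = 0.0242 + 0.0171 − 0.0473 = -0.0060
F = S·e^((r+u−y)T) = 60.38 · e^(-0.0060 × 330/360) = 60.38 · e^-0.005500
= 60.38 × 0.994515 = £60.05 per barrel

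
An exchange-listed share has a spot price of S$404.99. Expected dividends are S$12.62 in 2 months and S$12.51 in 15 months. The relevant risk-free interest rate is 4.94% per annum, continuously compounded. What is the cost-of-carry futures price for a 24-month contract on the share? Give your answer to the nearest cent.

PV(dividends) I = 12.62·e^(−0.0494·2/12) + 12.51·e^(−0.0494·15/12)
I = 12.5165 + 11.7609 = 24.2774
F = (S − I)·e^(rT) = (404.99 − 24.2774) · e^(0.0494·24/12)
= 380.7126 · e^0.098800 = 380.7126 × 1.103846 = S$420.25

S$420.25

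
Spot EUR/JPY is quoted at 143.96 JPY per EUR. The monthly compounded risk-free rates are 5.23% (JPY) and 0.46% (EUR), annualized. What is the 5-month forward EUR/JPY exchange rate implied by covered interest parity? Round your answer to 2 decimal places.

By covered interest parity, F = S · (1+r_JPY/12)^(12T) / (1+r_EUR/12)^(12T)
= 143.96 × 1.021982 / 1.001918 = 143.96 × 1.020026
F = 146.84 JPY per EUR

146.84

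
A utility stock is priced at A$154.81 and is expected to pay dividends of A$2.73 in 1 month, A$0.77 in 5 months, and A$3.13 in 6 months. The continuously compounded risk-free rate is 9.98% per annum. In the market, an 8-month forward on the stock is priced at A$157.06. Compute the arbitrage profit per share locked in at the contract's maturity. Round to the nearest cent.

PV(dividends) I = 2.73·e^(−0.0998·1/12) + 0.77·e^(−0.0998·5/12) + 3.13·e^(−0.0998·6/12) = 6.4237
Fair forward F* = (S − I)·e^(rT) = (154.81 − 6.4237)·e^0.066533 = 148.3863 × 1.068796 = 158.5947
Market A$157.06 < fair 158.5947: forward underpriced → reverse cash-and-carry (short the stock, invest proceeds at r, pay the dividends, go long the forward).
Profit at T = |F_mkt − F*| = |157.06 − 158.5947| = A$1.53 per share

A$1.53 per share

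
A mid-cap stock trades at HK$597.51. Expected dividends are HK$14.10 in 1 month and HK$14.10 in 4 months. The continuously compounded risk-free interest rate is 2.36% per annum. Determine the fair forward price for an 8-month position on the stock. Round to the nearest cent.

PV(dividends) I = 14.10·e^(−0.0236·1/12) + 14.10·e^(−0.0236·4/12)
I = 14.0723 + 13.9895 = 28.0618
F = (S − I)·e^(rT) = (597.51 − 28.0618) · e^(0.0236·8/12)
= 569.4482 · e^0.015733 = 569.4482 × 1.015857 = HK$578.48

HK$578.48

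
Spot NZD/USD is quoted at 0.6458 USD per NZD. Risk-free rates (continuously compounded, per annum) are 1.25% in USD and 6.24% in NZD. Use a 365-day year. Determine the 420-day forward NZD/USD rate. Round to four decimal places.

F = S·e^((r_USD − r_NZD)T) = 0.6458 · e^((0.0125 − 0.0624) × 420/365)
= 0.6458 · e^-0.057419 = 0.6458 × 0.944198
F = 0.6098 USD per NZD

0.6098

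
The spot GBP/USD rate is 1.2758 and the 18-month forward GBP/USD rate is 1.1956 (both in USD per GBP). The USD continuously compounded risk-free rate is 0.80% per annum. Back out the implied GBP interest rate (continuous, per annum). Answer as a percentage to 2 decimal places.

5.13%

F = S·e^((r_USD − r_GBP)T) ⇒ r_GBP = r_USD − ln(F/S)/T
ln(1.1956/1.2758) = -0.064925; /(18/12) = -0.043283
r_GBP = 0.0080 + 0.043283 = 0.051283
r_GBP = 5.13%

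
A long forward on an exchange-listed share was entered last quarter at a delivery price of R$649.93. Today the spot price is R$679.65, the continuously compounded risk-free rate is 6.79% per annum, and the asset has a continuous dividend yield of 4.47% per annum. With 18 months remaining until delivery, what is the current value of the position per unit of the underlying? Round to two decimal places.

Current fair forward for the remaining 18 months: F = S·e^((r − q)·T), (r − q) = 0.0679 − 0.0447 = 0.0232
F = 679.65 · e^(0.0232 × 18/12) = 679.65 × 1.035413 = 703.7184
Value of long forward = (F − K)·e^(−rT) = (703.7184 − 649.93) · e^(−0.0679·18/12)
= 53.7884 × 0.903165 = 48.58

R$48.58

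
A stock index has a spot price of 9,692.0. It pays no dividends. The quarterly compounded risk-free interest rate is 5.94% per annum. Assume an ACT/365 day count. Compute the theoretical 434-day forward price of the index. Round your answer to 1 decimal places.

F = S · (1+r/4)^(4T)
= 9692.0 × 1.072626
F = 10,395.9

10,395.9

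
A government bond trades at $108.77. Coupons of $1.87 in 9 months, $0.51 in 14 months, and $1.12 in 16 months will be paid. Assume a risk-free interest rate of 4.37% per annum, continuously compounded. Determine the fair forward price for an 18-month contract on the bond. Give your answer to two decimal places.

$112.56

PV(coupons) I = 1.87·e^(−0.0437·9/12) + 0.51·e^(−0.0437·14/12) + 1.12·e^(−0.0437·16/12)
I = 1.8097 + 0.4847 + 1.0566 = 3.3510
F = (S − I)·e^(rT) = (108.77 − 3.3510) · e^(0.0437·18/12)
= 105.4190 · e^0.065550 = 105.4190 × 1.067746 = $112.56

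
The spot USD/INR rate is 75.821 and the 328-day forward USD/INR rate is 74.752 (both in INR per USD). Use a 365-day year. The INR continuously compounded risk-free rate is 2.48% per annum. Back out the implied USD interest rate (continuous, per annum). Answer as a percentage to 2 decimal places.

4.06%

F = S·e^((r_INR − r_USD)T) ⇒ r_USD = r_INR − ln(F/S)/T
ln(74.752/75.821) = -0.014199; /(328/365) = -0.015801
r_USD = 0.0248 + 0.015801 = 0.040601
r_USD = 4.06%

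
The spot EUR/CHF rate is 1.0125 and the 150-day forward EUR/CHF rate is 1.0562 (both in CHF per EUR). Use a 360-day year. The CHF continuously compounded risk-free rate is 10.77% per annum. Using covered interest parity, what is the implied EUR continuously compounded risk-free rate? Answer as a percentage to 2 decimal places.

0.63%

F = S·e^((r_CHF − r_EUR)T) ⇒ r_EUR = r_CHF − ln(F/S)/T
ln(1.0562/1.0125) = 0.042255; /(150/360) = 0.101412
r_EUR = 0.1077 − 0.101412 = 0.006288
r_EUR = 0.63%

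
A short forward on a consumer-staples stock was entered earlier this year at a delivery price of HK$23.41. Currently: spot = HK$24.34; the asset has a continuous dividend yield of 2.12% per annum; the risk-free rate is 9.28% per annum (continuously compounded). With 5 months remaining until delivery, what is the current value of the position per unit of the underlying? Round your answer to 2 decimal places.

-HK$1.60

Current fair forward for the remaining 5 months: F = S·e^((r − q)·T), (r − q) = 0.0928 − 0.0212 = 0.0716
F = 24.34 · e^(0.0716 × 5/12) = 24.34 × 1.030283 = 25.0771
Value of long forward = (F − K)·e^(−rT) = (25.0771 − 23.41) · e^(−0.0928·5/12)
= 1.6671 × 0.962071 = 1.60
Short position value = −(long value) = -HK$1.60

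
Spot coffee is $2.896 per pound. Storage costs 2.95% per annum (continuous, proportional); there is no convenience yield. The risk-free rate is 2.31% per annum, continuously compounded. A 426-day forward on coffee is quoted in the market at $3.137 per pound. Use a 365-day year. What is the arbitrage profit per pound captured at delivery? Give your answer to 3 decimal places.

Fair forward: F* = S·e^(carry·T), with carry = (r + u) = 0.0231 + 0.0295 = 0.0526
F* = 2.896 · e^(0.0526 × 426/365) = 2.896 · e^0.061391 = 2.896 × 1.063315 = $3.0794
Market $3.137 > fair $3.0794: forward overpriced → cash-and-carry (buy spot, short the forward).
At maturity, profit = |F_mkt − F*| = |3.137 − 3.0794| = $0.058 per pound

$0.058 per pound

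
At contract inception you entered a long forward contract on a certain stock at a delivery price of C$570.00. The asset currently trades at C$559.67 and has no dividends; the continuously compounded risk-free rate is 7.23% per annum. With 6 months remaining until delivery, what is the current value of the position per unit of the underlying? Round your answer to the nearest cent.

Current fair forward for the remaining 6 months: F = S·e^(r·T), r = 0.0723
F = 559.67 · e^(0.0723 × 6/12) = 559.67 × 1.036811 = 580.2720
Value of long forward = (F − K)·e^(−rT) = (580.2720 − 570.00) · e^(−0.0723·6/12)
= 10.2720 × 0.964496 = 9.91

C$9.91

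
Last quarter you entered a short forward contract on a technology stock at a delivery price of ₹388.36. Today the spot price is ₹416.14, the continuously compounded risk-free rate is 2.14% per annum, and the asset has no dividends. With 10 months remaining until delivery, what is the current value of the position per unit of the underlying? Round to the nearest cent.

-₹34.64

Current fair forward for the remaining 10 months: F = S·e^(r·T), r = 0.0214
F = 416.14 · e^(0.0214 × 10/12) = 416.14 × 1.017993 = 423.6276
Value of long forward = (F − K)·e^(−rT) = (423.6276 − 388.36) · e^(−0.0214·10/12)
= 35.2676 × 0.982325 = 34.64
Short position value = −(long value) = -₹34.64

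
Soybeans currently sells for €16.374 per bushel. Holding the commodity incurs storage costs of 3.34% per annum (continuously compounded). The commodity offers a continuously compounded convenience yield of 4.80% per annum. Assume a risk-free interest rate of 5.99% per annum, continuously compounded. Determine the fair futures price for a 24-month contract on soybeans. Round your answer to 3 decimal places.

€17.927 per bushel

Net carry = r + u − y = 0.0599 + 0.0334 − 0.0480 = 0.0453
F = S·e^((r+u−y)T) = 16.374 · e^(0.0453 × 24/12) = 16.374 · e^0.090600
= 16.374 × 1.094831 = €17.927 per bushel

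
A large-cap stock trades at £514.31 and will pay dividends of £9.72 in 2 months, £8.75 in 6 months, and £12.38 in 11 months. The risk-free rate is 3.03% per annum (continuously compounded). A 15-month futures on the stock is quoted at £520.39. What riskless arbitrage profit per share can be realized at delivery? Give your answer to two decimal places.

PV(dividends) I = 9.72·e^(−0.0303·2/12) + 8.75·e^(−0.0303·6/12) + 12.38·e^(−0.0303·11/12) = 30.3304
Fair futures F* = (S − I)·e^(rT) = (514.31 − 30.3304)·e^0.037875 = 483.9796 × 1.038601 = 502.6617
Market £520.39 > fair 502.6617: forward overpriced → cash-and-carry (borrow at r, buy the stock and collect the dividends, short the forward).
Profit at T = |F_mkt − F*| = |520.39 − 502.6617| = £17.73 per share

£17.73 per share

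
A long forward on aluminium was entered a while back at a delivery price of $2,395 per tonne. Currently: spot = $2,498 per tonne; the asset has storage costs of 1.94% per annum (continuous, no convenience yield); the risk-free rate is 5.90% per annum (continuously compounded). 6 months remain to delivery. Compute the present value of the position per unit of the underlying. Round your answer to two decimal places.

$196.97 per tonne

Current fair forward for the remaining 6 months: F = S·e^((r + u)·T), (r + u) = 0.0590 + 0.0194 = 0.0784
F = 2498 · e^(0.0784 × 6/12) = 2498 × 1.03997846 = 2597.8662
Value of long forward = (F − K)·e^(−rT) = (2597.8662 − 2395) · e^(−0.0590·6/12)
= 202.8662 × 0.97093088 = 196.97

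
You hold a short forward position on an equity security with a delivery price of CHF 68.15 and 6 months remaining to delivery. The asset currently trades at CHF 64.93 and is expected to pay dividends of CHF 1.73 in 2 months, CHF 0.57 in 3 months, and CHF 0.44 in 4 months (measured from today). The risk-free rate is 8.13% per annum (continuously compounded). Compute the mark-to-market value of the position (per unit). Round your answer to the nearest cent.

PV(remaining dividends) I = 1.73·e^(−0.0813·2/12) + 0.57·e^(−0.0813·3/12) + 0.44·e^(−0.0813·4/12) = 2.6935
Current forward F = (S − I)·e^(rT) = (64.93 − 2.6935)·e^(0.0813·6/12) = 62.2365 × 1.041488 = 64.8186
Value (long) = (F − K)·e^(−rT) = (64.8186 − 68.15) × 0.960165 = -3.1987
Short position value = −(long value) = CHF 3.20

CHF 3.20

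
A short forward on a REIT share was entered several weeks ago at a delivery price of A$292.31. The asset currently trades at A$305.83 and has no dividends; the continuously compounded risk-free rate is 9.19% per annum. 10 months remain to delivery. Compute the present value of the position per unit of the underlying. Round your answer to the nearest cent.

Current fair forward for the remaining 10 months: F = S·e^(r·T), r = 0.0919
F = 305.83 · e^(0.0919 × 10/12) = 305.83 × 1.079592 = 330.1716
Value of long forward = (F − K)·e^(−rT) = (330.1716 − 292.31) · e^(−0.0919·10/12)
= 37.8616 × 0.926276 = 35.07
Short position value = −(long value) = -A$35.07

-A$35.07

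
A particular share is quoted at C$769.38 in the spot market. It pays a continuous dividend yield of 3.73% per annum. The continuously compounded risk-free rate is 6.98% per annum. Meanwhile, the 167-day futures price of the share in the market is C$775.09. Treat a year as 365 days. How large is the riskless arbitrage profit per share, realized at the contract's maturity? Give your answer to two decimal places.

Fair futures: F* = S·e^(carry·T), with carry = (r − q) = 0.0698 − 0.0373 = 0.0325
F* = 769.38 · e^(0.0325 × 167/365) = 769.38 · e^0.014870 = 769.38 × 1.014981 = C$780.9061
Market C$775.09 < fair C$780.9061: forward underpriced → reverse cash-and-carry (short spot, go long the forward).
At maturity, profit = |F_mkt − F*| = |775.09 − 780.9061| = C$5.82 per share

C$5.82 per share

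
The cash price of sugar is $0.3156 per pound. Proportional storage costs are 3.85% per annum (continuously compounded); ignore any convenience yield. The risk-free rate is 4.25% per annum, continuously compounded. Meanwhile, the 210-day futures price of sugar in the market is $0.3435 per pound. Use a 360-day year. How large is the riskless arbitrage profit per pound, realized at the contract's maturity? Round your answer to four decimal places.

$0.0126 per pound

Fair futures: F* = S·e^(carry·T), with carry = (r + u) = 0.0425 + 0.0385 = 0.0810
F* = 0.3156 · e^(0.0810 × 210/360) = 0.3156 · e^0.047250 = 0.3156 × 1.048384 = $0.3309
Market $0.3435 > fair $0.3309: forward overpriced → cash-and-carry (buy spot, short the forward).
At maturity, profit = |F_mkt − F*| = |0.3435 − 0.3309| = $0.0126 per pound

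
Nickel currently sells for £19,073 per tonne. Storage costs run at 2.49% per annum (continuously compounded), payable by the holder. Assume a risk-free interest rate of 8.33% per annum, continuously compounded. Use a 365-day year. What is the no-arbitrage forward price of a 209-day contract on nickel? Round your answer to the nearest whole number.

Net carry = r + u − y = 0.0833 + 0.0249 − 0.0000 = 0.1082
F = S·e^((r+u−y)T) = 19073 · e^(0.1082 × 209/365) = 19073 · e^0.061956
= 19073 × 1.063916 = £20,292 per tonne

£20,292 per tonne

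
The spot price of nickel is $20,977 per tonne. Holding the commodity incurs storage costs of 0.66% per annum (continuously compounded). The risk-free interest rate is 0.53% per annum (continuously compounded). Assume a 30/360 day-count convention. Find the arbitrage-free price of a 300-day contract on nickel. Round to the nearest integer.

$21,186 per tonne

Net carry = r + u − y = 0.0053 + 0.0066 − 0.0000 = 0.0119
F = S·e^((r+u−y)T) = 20977 · e^(0.0119 × 300/360) = 20977 · e^0.009917
= 20977 × 1.009966 = $21,186 per tonne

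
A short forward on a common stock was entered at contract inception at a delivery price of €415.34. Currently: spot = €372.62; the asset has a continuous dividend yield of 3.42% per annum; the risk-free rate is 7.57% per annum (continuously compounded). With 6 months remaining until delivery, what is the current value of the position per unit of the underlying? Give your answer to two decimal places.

€33.61

Current fair forward for the remaining 6 months: F = S·e^((r − q)·T), (r − q) = 0.0757 − 0.0342 = 0.0415
F = 372.62 · e^(0.0415 × 6/12) = 372.62 × 1.020967 = 380.4327
Value of long forward = (F − K)·e^(−rT) = (380.4327 − 415.34) · e^(−0.0757·6/12)
= -34.9073 × 0.962857 = -33.61
Short position value = −(long value) = €33.61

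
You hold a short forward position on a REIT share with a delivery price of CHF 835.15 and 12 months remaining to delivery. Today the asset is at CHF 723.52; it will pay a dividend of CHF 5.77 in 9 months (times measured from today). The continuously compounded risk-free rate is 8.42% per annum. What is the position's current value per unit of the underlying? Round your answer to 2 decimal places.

CHF 49.61

PV(remaining dividends) I = 5.77·e^(−0.0842·9/12) = 5.4169
Current forward F = (S − I)·e^(rT) = (723.52 − 5.4169)·e^(0.0842·12/12) = 718.1031 × 1.087846 = 781.1856
Value (long) = (F − K)·e^(−rT) = (781.1856 − 835.15) × 0.919247 = -49.6066
Short position value = −(long value) = CHF 49.61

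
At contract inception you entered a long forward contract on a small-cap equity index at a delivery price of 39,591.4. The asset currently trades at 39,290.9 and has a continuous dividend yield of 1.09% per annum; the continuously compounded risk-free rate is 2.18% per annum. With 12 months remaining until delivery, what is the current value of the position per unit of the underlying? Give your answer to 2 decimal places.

Current fair forward for the remaining 12 months: F = S·e^((r − q)·T), (r − q) = 0.0218 − 0.0109 = 0.0109
F = 39290.9 · e^(0.0109 × 12/12) = 39290.9 × 1.01095962 = 39721.5133
Value of long forward = (F − K)·e^(−rT) = (39721.5133 − 39591.4) · e^(−0.0218·12/12)
= 130.1133 × 0.97843590 = 127.31

127.31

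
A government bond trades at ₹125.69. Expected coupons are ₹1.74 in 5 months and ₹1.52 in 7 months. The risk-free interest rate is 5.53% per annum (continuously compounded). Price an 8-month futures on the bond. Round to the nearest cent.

PV(coupons) I = 1.74·e^(−0.0553·5/12) + 1.52·e^(−0.0553·7/12)
I = 1.7004 + 1.4717 = 3.1721
F = (S − I)·e^(rT) = (125.69 − 3.1721) · e^(0.0553·8/12)
= 122.5179 · e^0.036867 = 122.5179 × 1.037555 = ₹127.12

₹127.12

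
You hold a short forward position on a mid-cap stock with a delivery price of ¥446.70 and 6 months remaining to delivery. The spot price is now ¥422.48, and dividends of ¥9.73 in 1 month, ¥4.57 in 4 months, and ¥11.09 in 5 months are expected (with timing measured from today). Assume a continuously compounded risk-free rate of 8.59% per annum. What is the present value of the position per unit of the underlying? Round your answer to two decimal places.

¥30.24

PV(remaining dividends) I = 9.73·e^(−0.0859·1/12) + 4.57·e^(−0.0859·4/12) + 11.09·e^(−0.0859·5/12) = 24.8017
Current forward F = (S − I)·e^(rT) = (422.48 − 24.8017)·e^(0.0859·6/12) = 397.6783 × 1.043886 = 415.1308
Value (long) = (F − K)·e^(−rT) = (415.1308 − 446.70) × 0.957959 = -30.2420
Short position value = −(long value) = ¥30.24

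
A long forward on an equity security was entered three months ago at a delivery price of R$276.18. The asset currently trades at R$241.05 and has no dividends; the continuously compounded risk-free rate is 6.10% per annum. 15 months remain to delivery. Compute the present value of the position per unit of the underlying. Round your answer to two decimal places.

Current fair forward for the remaining 15 months: F = S·e^(r·T), r = 0.0610
F = 241.05 · e^(0.0610 × 15/12) = 241.05 × 1.079232 = 260.1489
Value of long forward = (F − K)·e^(−rT) = (260.1489 − 276.18) · e^(−0.0610·15/12)
= -16.0311 × 0.926585 = -14.85

-R$14.85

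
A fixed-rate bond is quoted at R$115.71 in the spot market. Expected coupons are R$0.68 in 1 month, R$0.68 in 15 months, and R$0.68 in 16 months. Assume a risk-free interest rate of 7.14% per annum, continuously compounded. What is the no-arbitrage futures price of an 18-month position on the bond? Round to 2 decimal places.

R$126.66

PV(coupons) I = 0.68·e^(−0.0714·1/12) + 0.68·e^(−0.0714·15/12) + 0.68·e^(−0.0714·16/12)
I = 0.6760 + 0.6219 + 0.6182 = 1.9161
F = (S − I)·e^(rT) = (115.71 − 1.9161) · e^(0.0714·18/12)
= 113.7939 · e^0.107100 = 113.7939 × 1.113046 = R$126.66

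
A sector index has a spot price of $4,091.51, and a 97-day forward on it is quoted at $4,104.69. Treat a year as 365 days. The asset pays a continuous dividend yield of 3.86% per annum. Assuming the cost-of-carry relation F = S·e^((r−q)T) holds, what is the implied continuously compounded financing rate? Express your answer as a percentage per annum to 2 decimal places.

5.07%

From F = S·e^((r−q)T): (r − q) = ln(F/S)/T
ln(4104.69/4091.51) = ln(1.003221) = 0.003216
(r − q) = 0.003216 / (97/365) = 0.012101
r = ln(F/S)/T + q = 0.012101 + 0.0386 = 0.050701
r = 5.07%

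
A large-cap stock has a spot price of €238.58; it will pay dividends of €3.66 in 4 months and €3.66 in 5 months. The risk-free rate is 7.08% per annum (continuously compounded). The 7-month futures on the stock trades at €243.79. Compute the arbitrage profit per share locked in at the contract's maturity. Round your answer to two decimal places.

PV(dividends) I = 3.66·e^(−0.0708·4/12) + 3.66·e^(−0.0708·5/12) = 7.1282
Fair futures F* = (S − I)·e^(rT) = (238.58 − 7.1282)·e^0.041300 = 231.4518 × 1.042165 = 241.2110
Market €243.79 > fair 241.2110: forward overpriced → cash-and-carry (borrow at r, buy the stock and collect the dividends, short the forward).
Profit at T = |F_mkt − F*| = |243.79 − 241.2110| = €2.58 per share

€2.58 per share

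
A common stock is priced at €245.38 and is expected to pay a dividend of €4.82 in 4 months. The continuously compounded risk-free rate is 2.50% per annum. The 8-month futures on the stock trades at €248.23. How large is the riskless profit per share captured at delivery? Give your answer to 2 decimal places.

€3.59 per share

PV(dividends) I = 4.82·e^(−0.0250·4/12) = 4.7800
Fair futures F* = (S − I)·e^(rT) = (245.38 − 4.7800)·e^0.016667 = 240.6000 × 1.016807 = 244.6438
Market €248.23 > fair 244.6438: forward overpriced → cash-and-carry (borrow at r, buy the stock and collect the dividends, short the forward).
Profit at T = |F_mkt − F*| = |248.23 − 244.6438| = €3.59 per share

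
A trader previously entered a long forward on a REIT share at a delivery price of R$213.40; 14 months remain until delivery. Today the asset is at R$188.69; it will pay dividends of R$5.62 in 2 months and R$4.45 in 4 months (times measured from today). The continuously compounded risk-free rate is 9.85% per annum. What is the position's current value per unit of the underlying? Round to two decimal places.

-R$11.38

PV(remaining dividends) I = 5.62·e^(−0.0985·2/12) + 4.45·e^(−0.0985·4/12) = 9.8348
Current forward F = (S − I)·e^(rT) = (188.69 − 9.8348)·e^(0.0985·14/12) = 178.8552 × 1.121780 = 200.6362
Value (long) = (F − K)·e^(−rT) = (200.6362 − 213.40) × 0.891440 = -11.3782
Value = -R$11.38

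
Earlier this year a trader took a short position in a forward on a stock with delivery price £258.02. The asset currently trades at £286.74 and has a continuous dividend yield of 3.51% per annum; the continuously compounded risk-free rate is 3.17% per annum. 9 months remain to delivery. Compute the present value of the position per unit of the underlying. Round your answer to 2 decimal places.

-£27.33

Current fair forward for the remaining 9 months: F = S·e^((r − q)·T), (r − q) = 0.0317 − 0.0351 = -0.0034
F = 286.74 · e^(-0.0034 × 9/12) = 286.74 × 0.997453 = 286.0097
Value of long forward = (F − K)·e^(−rT) = (286.0097 − 258.02) · e^(−0.0317·9/12)
= 27.9897 × 0.976505 = 27.33
Short position value = −(long value) = -£27.33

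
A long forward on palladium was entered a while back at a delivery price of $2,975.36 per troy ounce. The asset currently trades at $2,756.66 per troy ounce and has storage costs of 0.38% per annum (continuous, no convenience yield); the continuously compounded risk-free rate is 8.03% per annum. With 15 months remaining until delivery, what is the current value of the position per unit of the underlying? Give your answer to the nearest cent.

Current fair forward for the remaining 15 months: F = S·e^((r + u)·T), (r + u) = 0.0803 + 0.0038 = 0.0841
F = 2756.66 · e^(0.0841 × 15/12) = 2756.66 × 1.11084946 = 3062.2343
Value of long forward = (F − K)·e^(−rT) = (3062.2343 − 2975.36) · e^(−0.0803·15/12)
= 86.8743 × 0.90449817 = 78.58

$78.58 per troy ounce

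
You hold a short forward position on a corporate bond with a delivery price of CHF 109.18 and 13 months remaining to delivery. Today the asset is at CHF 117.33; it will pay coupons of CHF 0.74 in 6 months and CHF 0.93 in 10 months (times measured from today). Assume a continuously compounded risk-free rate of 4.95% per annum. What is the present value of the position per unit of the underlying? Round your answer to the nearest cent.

PV(remaining coupons) I = 0.74·e^(−0.0495·6/12) + 0.93·e^(−0.0495·10/12) = 1.6143
Current forward F = (S − I)·e^(rT) = (117.33 − 1.6143)·e^(0.0495·13/12) = 115.7157 × 1.055089 = 122.0904
Value (long) = (F − K)·e^(−rT) = (122.0904 − 109.18) × 0.947787 = 12.2363
Short position value = −(long value) = -CHF 12.24

-CHF 12.24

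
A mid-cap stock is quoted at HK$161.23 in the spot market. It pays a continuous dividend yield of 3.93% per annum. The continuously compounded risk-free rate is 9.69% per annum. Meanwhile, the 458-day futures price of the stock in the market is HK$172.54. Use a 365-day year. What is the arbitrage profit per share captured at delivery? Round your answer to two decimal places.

Fair futures: F* = S·e^(carry·T), with carry = (r − q) = 0.0969 − 0.0393 = 0.0576
F* = 161.23 · e^(0.0576 × 458/365) = 161.23 · e^0.072276 = 161.23 × 1.074952 = HK$173.3145
Market HK$172.54 < fair HK$173.3145: forward underpriced → reverse cash-and-carry (short spot, go long the forward).
At maturity, profit = |F_mkt − F*| = |172.54 − 173.3145| = HK$0.77 per share

HK$0.77 per share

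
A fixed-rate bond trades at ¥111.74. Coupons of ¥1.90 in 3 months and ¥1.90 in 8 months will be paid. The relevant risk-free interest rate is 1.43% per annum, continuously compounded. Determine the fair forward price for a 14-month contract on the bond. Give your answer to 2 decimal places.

¥109.78

PV(coupons) I = 1.90·e^(−0.0143·3/12) + 1.90·e^(−0.0143·8/12)
I = 1.8932 + 1.8820 = 3.7752
F = (S − I)·e^(rT) = (111.74 − 3.7752) · e^(0.0143·14/12)
= 107.9648 · e^0.016683 = 107.9648 × 1.016823 = ¥109.78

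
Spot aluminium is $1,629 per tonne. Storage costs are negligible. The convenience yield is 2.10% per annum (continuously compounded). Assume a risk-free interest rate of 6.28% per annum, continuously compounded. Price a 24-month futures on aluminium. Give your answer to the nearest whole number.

$1,771 per tonne

Net carry = r + u − y = 0.0628 + 0.0000 − 0.0210 = 0.0418
F = S·e^((r+u−y)T) = 1629 · e^(0.0418 × 24/12) = 1629 · e^0.083600
= 1629 × 1.087194 = $1,771 per tonne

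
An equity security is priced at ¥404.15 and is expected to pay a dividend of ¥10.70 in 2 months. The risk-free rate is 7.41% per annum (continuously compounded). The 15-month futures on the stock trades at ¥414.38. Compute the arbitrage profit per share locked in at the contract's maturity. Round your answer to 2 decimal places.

PV(dividends) I = 10.70·e^(−0.0741·2/12) = 10.5687
Fair futures F* = (S − I)·e^(rT) = (404.15 − 10.5687)·e^0.092625 = 393.5813 × 1.097050 = 431.7784
Market ¥414.38 < fair 431.7784: forward underpriced → reverse cash-and-carry (short the stock, invest proceeds at r, pay the dividends, go long the forward).
Profit at T = |F_mkt − F*| = |414.38 − 431.7784| = ¥17.40 per share

¥17.40 per share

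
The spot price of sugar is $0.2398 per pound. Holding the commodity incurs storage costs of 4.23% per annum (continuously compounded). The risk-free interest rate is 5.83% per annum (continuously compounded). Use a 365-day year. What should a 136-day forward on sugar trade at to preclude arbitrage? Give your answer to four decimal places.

$0.2490 per pound

Net carry = r + u − y = 0.0583 + 0.0423 − 0.0000 = 0.1006
F = S·e^((r+u−y)T) = 0.2398 · e^(0.1006 × 136/365) = 0.2398 · e^0.037484
= 0.2398 × 1.038195 = $0.2490 per pound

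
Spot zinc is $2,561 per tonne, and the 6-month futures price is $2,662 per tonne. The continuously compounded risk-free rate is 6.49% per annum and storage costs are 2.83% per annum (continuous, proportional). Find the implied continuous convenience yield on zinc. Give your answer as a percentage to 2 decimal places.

F = S·e^((r+u−y)T) ⇒ (r+u−y) = ln(F/S)/T
ln(2662/2561) = 0.038680; /T ⇒ 0.077360
y = r + u − ln(F/S)/T = 0.0649 + 0.0283 − 0.077360 = 0.015840
y = 1.58%

1.58%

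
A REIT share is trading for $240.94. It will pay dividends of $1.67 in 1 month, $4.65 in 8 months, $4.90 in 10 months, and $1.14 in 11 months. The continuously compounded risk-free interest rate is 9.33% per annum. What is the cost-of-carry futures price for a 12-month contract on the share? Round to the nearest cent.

PV(dividends) I = 1.67·e^(−0.0933·1/12) + 4.65·e^(−0.0933·8/12) + 4.90·e^(−0.0933·10/12) + 1.14·e^(−0.0933·11/12)
I = 1.6571 + 4.3696 + 4.5335 + 1.0466 = 11.6068
F = (S − I)·e^(rT) = (240.94 − 11.6068) · e^(0.0933·12/12)
= 229.3332 · e^0.093300 = 229.3332 × 1.097791 = $251.76

$251.76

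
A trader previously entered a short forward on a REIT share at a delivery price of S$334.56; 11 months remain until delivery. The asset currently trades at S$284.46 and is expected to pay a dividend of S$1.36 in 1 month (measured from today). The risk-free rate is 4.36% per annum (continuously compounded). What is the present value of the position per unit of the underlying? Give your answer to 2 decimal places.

PV(remaining dividends) I = 1.36·e^(−0.0436·1/12) = 1.3551
Current forward F = (S − I)·e^(rT) = (284.46 − 1.3551)·e^(0.0436·11/12) = 283.1049 × 1.040776 = 294.6488
Value (long) = (F − K)·e^(−rT) = (294.6488 − 334.56) × 0.960821 = -38.3475
Short position value = −(long value) = S$38.35

S$38.35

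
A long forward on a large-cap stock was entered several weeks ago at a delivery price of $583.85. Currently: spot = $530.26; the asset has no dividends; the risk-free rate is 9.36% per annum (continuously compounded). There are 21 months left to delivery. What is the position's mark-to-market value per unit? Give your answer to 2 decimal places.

Current fair forward for the remaining 21 months: F = S·e^(r·T), r = 0.0936
F = 530.26 · e^(0.0936 × 21/12) = 530.26 × 1.177979 = 624.6351
Value of long forward = (F − K)·e^(−rT) = (624.6351 − 583.85) · e^(−0.0936·21/12)
= 40.7851 × 0.848912 = 34.62

$34.62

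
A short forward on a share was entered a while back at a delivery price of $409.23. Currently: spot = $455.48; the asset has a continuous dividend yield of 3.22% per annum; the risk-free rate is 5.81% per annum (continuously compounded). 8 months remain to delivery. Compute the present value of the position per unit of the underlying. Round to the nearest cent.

-$52.12

Current fair forward for the remaining 8 months: F = S·e^((r − q)·T), (r − q) = 0.0581 − 0.0322 = 0.0259
F = 455.48 · e^(0.0259 × 8/12) = 455.48 × 1.017417 = 463.4131
Value of long forward = (F − K)·e^(−rT) = (463.4131 − 409.23) · e^(−0.0581·8/12)
= 54.1831 × 0.962007 = 52.12
Short position value = −(long value) = -$52.12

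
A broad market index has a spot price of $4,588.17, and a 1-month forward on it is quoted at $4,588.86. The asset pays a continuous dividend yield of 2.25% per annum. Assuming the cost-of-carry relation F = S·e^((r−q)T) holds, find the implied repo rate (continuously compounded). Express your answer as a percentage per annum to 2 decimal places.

From F = S·e^((r−q)T): (r − q) = ln(F/S)/T
ln(4588.86/4588.17) = ln(1.000150) = 0.000150
(r − q) = 0.000150 / (1/12) = 0.001800
r = ln(F/S)/T + q = 0.001800 + 0.0225 = 0.024300
r = 2.43%

2.43%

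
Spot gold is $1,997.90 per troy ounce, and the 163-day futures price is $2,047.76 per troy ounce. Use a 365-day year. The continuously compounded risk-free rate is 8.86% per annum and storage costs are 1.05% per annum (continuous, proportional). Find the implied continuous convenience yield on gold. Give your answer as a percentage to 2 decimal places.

F = S·e^((r+u−y)T) ⇒ (r+u−y) = ln(F/S)/T
ln(2047.76/1997.90) = 0.024650; /T ⇒ 0.055198
y = r + u − ln(F/S)/T = 0.0886 + 0.0105 − 0.055198 = 0.043902
y = 4.39%

4.39%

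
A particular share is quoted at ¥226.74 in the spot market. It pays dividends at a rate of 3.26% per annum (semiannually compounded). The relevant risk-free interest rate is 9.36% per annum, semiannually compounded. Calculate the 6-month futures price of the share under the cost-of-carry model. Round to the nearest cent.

F = S · (1+r/2)^(2T) / (1+q/2)^(2T)
= 226.74 × 1.046800 / 1.016300 = 226.74 × 1.030011
F = ¥233.54

¥233.54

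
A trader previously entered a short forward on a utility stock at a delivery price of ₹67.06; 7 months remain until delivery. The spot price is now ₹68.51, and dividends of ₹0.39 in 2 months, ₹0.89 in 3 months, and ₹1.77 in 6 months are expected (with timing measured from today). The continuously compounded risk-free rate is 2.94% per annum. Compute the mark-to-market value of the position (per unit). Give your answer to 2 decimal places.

₹0.43

PV(remaining dividends) I = 0.39·e^(−0.0294·2/12) + 0.89·e^(−0.0294·3/12) + 1.77·e^(−0.0294·6/12) = 3.0157
Current forward F = (S − I)·e^(rT) = (68.51 − 3.0157)·e^(0.0294·7/12) = 65.4943 × 1.017298 = 66.6272
Value (long) = (F − K)·e^(−rT) = (66.6272 − 67.06) × 0.982996 = -0.4254
Short position value = −(long value) = ₹0.43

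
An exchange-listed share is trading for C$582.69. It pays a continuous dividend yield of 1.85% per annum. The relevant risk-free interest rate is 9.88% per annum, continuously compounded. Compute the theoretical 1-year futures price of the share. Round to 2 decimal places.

C$631.41

F = S·e^((r − q)T) = 582.69 · e^((0.0988 − 0.0185) × 1)
= 582.69 · e^0.080300 = 582.69 × 1.083612
F = C$631.41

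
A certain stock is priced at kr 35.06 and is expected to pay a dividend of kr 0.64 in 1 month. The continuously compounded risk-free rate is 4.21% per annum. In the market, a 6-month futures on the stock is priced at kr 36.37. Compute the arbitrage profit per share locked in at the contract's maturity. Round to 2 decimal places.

kr 1.22 per share

PV(dividends) I = 0.64·e^(−0.0421·1/12) = 0.6378
Fair futures F* = (S − I)·e^(rT) = (35.06 − 0.6378)·e^0.021050 = 34.4222 × 1.021273 = 35.1545
Market kr 36.37 > fair 35.1545: forward overpriced → cash-and-carry (borrow at r, buy the stock and collect the dividends, short the forward).
Profit at T = |F_mkt − F*| = |36.37 − 35.1545| = kr 1.22 per share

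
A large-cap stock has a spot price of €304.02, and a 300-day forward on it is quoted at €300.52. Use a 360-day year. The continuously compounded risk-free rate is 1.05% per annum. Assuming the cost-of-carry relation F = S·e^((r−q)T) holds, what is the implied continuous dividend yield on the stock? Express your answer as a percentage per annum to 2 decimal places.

From F = S·e^((r−q)T): (r − q) = ln(F/S)/T
ln(300.52/304.02) = ln(0.988488) = -0.011579
(r − q) = -0.011579 / (300/360) = -0.013895
q = r − ln(F/S)/T = 0.0105 + 0.013895 = 0.024395
q = 2.44%

2.44%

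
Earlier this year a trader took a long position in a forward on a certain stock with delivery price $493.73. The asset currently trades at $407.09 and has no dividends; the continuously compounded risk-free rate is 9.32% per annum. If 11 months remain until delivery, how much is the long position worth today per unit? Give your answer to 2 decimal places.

-$46.21

Current fair forward for the remaining 11 months: F = S·e^(r·T), r = 0.0932
F = 407.09 · e^(0.0932 × 11/12) = 407.09 × 1.089189 = 443.3980
Value of long forward = (F − K)·e^(−rT) = (443.3980 − 493.73) · e^(−0.0932·11/12)
= -50.3320 × 0.918114 = -46.21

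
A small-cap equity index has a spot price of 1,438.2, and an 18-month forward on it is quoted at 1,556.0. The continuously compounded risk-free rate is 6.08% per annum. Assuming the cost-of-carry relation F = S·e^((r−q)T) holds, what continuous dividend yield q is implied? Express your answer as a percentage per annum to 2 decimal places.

From F = S·e^((r−q)T): (r − q) = ln(F/S)/T
ln(1556.0/1438.2) = ln(1.081908) = 0.078726
(r − q) = 0.078726 / (18/12) = 0.052484
q = r − ln(F/S)/T = 0.0608 − 0.052484 = 0.008316
q = 0.83%

0.83%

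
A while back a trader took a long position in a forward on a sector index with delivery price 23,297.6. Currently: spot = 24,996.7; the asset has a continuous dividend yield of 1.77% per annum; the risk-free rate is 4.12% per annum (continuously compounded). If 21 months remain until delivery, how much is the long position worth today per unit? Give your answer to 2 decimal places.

2557.33

Current fair forward for the remaining 21 months: F = S·e^((r − q)·T), (r − q) = 0.0412 − 0.0177 = 0.0235
F = 24996.7 · e^(0.0235 × 21/12) = 24996.7 × 1.04198235 = 26046.1202
Value of long forward = (F − K)·e^(−rT) = (26046.1202 − 23297.6) · e^(−0.0412·21/12)
= 2748.5202 × 0.93043785 = 2557.33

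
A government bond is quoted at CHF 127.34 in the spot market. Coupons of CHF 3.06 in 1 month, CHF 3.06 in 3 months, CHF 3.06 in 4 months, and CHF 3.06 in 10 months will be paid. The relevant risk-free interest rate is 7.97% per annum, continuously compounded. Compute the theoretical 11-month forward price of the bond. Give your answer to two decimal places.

CHF 124.21

PV(coupons) I = 3.06·e^(−0.0797·1/12) + 3.06·e^(−0.0797·3/12) + 3.06·e^(−0.0797·4/12) + 3.06·e^(−0.0797·10/12)
I = 3.0397 + 2.9996 + 2.9798 + 2.8634 = 11.8825
F = (S − I)·e^(rT) = (127.34 − 11.8825) · e^(0.0797·11/12)
= 115.4575 · e^0.073058 = 115.4575 × 1.075793 = CHF 124.21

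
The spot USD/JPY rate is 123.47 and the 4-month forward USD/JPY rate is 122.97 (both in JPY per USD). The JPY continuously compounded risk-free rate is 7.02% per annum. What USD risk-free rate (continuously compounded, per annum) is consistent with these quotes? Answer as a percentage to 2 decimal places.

8.24%

F = S·e^((r_JPY − r_USD)T) ⇒ r_USD = r_JPY − ln(F/S)/T
ln(122.97/123.47) = -0.004058; /(4/12) = -0.012174
r_USD = 0.0702 + 0.012174 = 0.082374
r_USD = 8.24%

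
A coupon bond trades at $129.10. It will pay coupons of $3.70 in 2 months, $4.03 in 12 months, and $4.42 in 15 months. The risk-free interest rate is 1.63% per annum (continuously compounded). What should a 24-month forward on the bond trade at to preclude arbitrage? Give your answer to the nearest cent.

PV(coupons) I = 3.70·e^(−0.0163·2/12) + 4.03·e^(−0.0163·12/12) + 4.42·e^(−0.0163·15/12)
I = 3.6900 + 3.9648 + 4.3309 = 11.9857
F = (S − I)·e^(rT) = (129.10 − 11.9857) · e^(0.0163·24/12)
= 117.1143 · e^0.032600 = 117.1143 × 1.033137 = $121.00

$121.00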